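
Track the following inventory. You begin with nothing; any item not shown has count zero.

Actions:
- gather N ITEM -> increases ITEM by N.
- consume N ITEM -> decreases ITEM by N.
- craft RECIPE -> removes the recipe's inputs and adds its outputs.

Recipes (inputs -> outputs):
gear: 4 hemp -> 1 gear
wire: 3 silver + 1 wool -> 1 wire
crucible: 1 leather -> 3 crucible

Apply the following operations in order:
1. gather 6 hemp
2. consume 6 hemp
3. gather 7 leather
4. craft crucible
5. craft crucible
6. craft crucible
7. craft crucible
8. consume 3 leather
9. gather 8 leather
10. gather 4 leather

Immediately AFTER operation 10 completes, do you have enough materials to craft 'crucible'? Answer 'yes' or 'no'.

After 1 (gather 6 hemp): hemp=6
After 2 (consume 6 hemp): (empty)
After 3 (gather 7 leather): leather=7
After 4 (craft crucible): crucible=3 leather=6
After 5 (craft crucible): crucible=6 leather=5
After 6 (craft crucible): crucible=9 leather=4
After 7 (craft crucible): crucible=12 leather=3
After 8 (consume 3 leather): crucible=12
After 9 (gather 8 leather): crucible=12 leather=8
After 10 (gather 4 leather): crucible=12 leather=12

Answer: yes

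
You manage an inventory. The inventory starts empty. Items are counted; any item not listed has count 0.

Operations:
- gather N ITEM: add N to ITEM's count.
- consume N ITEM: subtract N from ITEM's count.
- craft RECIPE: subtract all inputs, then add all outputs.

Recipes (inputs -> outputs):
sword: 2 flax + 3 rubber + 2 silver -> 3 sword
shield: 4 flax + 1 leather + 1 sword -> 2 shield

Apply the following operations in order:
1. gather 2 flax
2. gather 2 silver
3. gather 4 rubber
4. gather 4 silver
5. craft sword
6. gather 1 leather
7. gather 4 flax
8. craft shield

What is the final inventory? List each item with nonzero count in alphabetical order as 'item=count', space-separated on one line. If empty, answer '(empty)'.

Answer: rubber=1 shield=2 silver=4 sword=2

Derivation:
After 1 (gather 2 flax): flax=2
After 2 (gather 2 silver): flax=2 silver=2
After 3 (gather 4 rubber): flax=2 rubber=4 silver=2
After 4 (gather 4 silver): flax=2 rubber=4 silver=6
After 5 (craft sword): rubber=1 silver=4 sword=3
After 6 (gather 1 leather): leather=1 rubber=1 silver=4 sword=3
After 7 (gather 4 flax): flax=4 leather=1 rubber=1 silver=4 sword=3
After 8 (craft shield): rubber=1 shield=2 silver=4 sword=2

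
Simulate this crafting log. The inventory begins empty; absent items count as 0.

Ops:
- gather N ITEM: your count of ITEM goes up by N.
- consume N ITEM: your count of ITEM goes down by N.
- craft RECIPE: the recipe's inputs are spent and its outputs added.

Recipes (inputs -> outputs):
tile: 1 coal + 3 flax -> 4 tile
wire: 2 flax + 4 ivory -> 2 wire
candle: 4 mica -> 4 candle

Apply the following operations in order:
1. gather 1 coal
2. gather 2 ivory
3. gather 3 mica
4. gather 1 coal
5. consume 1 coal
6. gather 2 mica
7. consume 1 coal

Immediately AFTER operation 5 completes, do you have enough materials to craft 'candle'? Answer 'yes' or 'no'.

Answer: no

Derivation:
After 1 (gather 1 coal): coal=1
After 2 (gather 2 ivory): coal=1 ivory=2
After 3 (gather 3 mica): coal=1 ivory=2 mica=3
After 4 (gather 1 coal): coal=2 ivory=2 mica=3
After 5 (consume 1 coal): coal=1 ivory=2 mica=3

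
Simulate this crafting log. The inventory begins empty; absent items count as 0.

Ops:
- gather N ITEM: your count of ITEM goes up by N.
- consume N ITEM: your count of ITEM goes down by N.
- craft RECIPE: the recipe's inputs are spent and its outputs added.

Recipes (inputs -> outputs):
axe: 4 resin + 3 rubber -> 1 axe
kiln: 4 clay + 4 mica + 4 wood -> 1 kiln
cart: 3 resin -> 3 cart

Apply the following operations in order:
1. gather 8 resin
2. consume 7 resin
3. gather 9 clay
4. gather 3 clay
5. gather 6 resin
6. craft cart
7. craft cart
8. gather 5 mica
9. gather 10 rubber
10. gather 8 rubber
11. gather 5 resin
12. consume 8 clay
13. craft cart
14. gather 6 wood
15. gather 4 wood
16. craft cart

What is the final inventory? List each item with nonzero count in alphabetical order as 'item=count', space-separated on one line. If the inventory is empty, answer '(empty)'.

Answer: cart=12 clay=4 mica=5 rubber=18 wood=10

Derivation:
After 1 (gather 8 resin): resin=8
After 2 (consume 7 resin): resin=1
After 3 (gather 9 clay): clay=9 resin=1
After 4 (gather 3 clay): clay=12 resin=1
After 5 (gather 6 resin): clay=12 resin=7
After 6 (craft cart): cart=3 clay=12 resin=4
After 7 (craft cart): cart=6 clay=12 resin=1
After 8 (gather 5 mica): cart=6 clay=12 mica=5 resin=1
After 9 (gather 10 rubber): cart=6 clay=12 mica=5 resin=1 rubber=10
After 10 (gather 8 rubber): cart=6 clay=12 mica=5 resin=1 rubber=18
After 11 (gather 5 resin): cart=6 clay=12 mica=5 resin=6 rubber=18
After 12 (consume 8 clay): cart=6 clay=4 mica=5 resin=6 rubber=18
After 13 (craft cart): cart=9 clay=4 mica=5 resin=3 rubber=18
After 14 (gather 6 wood): cart=9 clay=4 mica=5 resin=3 rubber=18 wood=6
After 15 (gather 4 wood): cart=9 clay=4 mica=5 resin=3 rubber=18 wood=10
After 16 (craft cart): cart=12 clay=4 mica=5 rubber=18 wood=10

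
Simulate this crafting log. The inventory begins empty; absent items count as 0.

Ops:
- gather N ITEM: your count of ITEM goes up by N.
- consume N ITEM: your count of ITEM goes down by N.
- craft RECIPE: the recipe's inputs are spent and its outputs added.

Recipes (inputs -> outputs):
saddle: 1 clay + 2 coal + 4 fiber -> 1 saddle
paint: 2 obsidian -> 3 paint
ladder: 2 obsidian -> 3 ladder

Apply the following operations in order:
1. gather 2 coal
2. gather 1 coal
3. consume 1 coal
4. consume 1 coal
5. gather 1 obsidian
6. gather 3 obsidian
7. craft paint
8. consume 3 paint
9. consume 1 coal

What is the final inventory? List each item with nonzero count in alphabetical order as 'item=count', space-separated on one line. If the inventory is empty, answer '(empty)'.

Answer: obsidian=2

Derivation:
After 1 (gather 2 coal): coal=2
After 2 (gather 1 coal): coal=3
After 3 (consume 1 coal): coal=2
After 4 (consume 1 coal): coal=1
After 5 (gather 1 obsidian): coal=1 obsidian=1
After 6 (gather 3 obsidian): coal=1 obsidian=4
After 7 (craft paint): coal=1 obsidian=2 paint=3
After 8 (consume 3 paint): coal=1 obsidian=2
After 9 (consume 1 coal): obsidian=2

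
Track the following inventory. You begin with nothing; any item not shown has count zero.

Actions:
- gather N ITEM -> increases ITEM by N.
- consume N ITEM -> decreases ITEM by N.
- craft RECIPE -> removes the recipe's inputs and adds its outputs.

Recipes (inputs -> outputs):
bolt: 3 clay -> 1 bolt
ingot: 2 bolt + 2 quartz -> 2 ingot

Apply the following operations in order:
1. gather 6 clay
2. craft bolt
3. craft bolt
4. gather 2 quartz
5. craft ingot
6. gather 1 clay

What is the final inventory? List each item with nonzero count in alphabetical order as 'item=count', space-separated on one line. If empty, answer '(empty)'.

Answer: clay=1 ingot=2

Derivation:
After 1 (gather 6 clay): clay=6
After 2 (craft bolt): bolt=1 clay=3
After 3 (craft bolt): bolt=2
After 4 (gather 2 quartz): bolt=2 quartz=2
After 5 (craft ingot): ingot=2
After 6 (gather 1 clay): clay=1 ingot=2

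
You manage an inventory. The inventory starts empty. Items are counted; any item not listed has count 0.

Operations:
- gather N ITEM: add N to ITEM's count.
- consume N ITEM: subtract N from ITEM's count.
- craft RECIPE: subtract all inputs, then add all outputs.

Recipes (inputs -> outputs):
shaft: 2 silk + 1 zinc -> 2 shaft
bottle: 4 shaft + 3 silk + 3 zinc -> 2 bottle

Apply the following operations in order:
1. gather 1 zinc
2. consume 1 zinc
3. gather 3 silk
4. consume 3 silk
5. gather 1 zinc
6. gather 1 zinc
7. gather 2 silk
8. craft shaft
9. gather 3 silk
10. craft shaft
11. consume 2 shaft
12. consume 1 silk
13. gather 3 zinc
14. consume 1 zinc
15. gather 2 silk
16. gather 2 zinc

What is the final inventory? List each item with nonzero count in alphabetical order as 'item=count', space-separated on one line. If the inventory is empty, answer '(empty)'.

Answer: shaft=2 silk=2 zinc=4

Derivation:
After 1 (gather 1 zinc): zinc=1
After 2 (consume 1 zinc): (empty)
After 3 (gather 3 silk): silk=3
After 4 (consume 3 silk): (empty)
After 5 (gather 1 zinc): zinc=1
After 6 (gather 1 zinc): zinc=2
After 7 (gather 2 silk): silk=2 zinc=2
After 8 (craft shaft): shaft=2 zinc=1
After 9 (gather 3 silk): shaft=2 silk=3 zinc=1
After 10 (craft shaft): shaft=4 silk=1
After 11 (consume 2 shaft): shaft=2 silk=1
After 12 (consume 1 silk): shaft=2
After 13 (gather 3 zinc): shaft=2 zinc=3
After 14 (consume 1 zinc): shaft=2 zinc=2
After 15 (gather 2 silk): shaft=2 silk=2 zinc=2
After 16 (gather 2 zinc): shaft=2 silk=2 zinc=4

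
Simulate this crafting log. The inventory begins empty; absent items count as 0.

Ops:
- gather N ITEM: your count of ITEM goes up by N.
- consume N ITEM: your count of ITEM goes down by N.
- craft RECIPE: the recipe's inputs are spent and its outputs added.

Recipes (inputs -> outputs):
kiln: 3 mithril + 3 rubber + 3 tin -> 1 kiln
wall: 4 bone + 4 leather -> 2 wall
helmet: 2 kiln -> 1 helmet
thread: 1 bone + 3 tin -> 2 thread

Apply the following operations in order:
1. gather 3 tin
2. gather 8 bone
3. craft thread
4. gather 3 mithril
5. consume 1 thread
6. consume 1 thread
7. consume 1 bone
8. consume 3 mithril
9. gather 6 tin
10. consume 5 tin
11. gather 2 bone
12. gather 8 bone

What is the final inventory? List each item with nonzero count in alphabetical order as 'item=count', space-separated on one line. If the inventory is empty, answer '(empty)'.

Answer: bone=16 tin=1

Derivation:
After 1 (gather 3 tin): tin=3
After 2 (gather 8 bone): bone=8 tin=3
After 3 (craft thread): bone=7 thread=2
After 4 (gather 3 mithril): bone=7 mithril=3 thread=2
After 5 (consume 1 thread): bone=7 mithril=3 thread=1
After 6 (consume 1 thread): bone=7 mithril=3
After 7 (consume 1 bone): bone=6 mithril=3
After 8 (consume 3 mithril): bone=6
After 9 (gather 6 tin): bone=6 tin=6
After 10 (consume 5 tin): bone=6 tin=1
After 11 (gather 2 bone): bone=8 tin=1
After 12 (gather 8 bone): bone=16 tin=1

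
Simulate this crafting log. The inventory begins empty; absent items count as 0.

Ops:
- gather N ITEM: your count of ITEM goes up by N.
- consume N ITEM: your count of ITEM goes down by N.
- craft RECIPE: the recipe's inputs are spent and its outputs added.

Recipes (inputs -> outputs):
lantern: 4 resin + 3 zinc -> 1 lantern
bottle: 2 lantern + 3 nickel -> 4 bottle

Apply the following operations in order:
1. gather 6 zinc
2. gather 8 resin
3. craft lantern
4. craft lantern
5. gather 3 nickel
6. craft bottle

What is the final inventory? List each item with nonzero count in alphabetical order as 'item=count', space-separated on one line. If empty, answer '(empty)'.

Answer: bottle=4

Derivation:
After 1 (gather 6 zinc): zinc=6
After 2 (gather 8 resin): resin=8 zinc=6
After 3 (craft lantern): lantern=1 resin=4 zinc=3
After 4 (craft lantern): lantern=2
After 5 (gather 3 nickel): lantern=2 nickel=3
After 6 (craft bottle): bottle=4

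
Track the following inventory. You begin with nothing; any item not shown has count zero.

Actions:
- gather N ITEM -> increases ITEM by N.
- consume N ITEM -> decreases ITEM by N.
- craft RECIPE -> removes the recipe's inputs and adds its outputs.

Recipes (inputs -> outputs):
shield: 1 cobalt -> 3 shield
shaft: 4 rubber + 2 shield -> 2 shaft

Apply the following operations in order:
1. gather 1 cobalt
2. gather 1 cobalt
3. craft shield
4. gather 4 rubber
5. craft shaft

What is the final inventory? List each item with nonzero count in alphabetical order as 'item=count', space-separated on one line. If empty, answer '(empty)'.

Answer: cobalt=1 shaft=2 shield=1

Derivation:
After 1 (gather 1 cobalt): cobalt=1
After 2 (gather 1 cobalt): cobalt=2
After 3 (craft shield): cobalt=1 shield=3
After 4 (gather 4 rubber): cobalt=1 rubber=4 shield=3
After 5 (craft shaft): cobalt=1 shaft=2 shield=1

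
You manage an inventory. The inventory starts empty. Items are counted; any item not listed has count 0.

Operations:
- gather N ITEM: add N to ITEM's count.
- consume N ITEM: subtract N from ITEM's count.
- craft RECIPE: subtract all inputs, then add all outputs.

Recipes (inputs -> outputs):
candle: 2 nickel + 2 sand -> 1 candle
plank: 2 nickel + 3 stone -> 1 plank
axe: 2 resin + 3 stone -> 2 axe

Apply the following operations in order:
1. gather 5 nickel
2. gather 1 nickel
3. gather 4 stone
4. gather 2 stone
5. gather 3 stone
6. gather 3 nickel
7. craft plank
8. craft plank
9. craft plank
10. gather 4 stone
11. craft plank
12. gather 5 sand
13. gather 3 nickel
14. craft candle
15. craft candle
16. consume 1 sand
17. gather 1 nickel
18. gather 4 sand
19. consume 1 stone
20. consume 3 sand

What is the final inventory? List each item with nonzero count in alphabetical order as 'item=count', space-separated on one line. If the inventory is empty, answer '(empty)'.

Answer: candle=2 nickel=1 plank=4 sand=1

Derivation:
After 1 (gather 5 nickel): nickel=5
After 2 (gather 1 nickel): nickel=6
After 3 (gather 4 stone): nickel=6 stone=4
After 4 (gather 2 stone): nickel=6 stone=6
After 5 (gather 3 stone): nickel=6 stone=9
After 6 (gather 3 nickel): nickel=9 stone=9
After 7 (craft plank): nickel=7 plank=1 stone=6
After 8 (craft plank): nickel=5 plank=2 stone=3
After 9 (craft plank): nickel=3 plank=3
After 10 (gather 4 stone): nickel=3 plank=3 stone=4
After 11 (craft plank): nickel=1 plank=4 stone=1
After 12 (gather 5 sand): nickel=1 plank=4 sand=5 stone=1
After 13 (gather 3 nickel): nickel=4 plank=4 sand=5 stone=1
After 14 (craft candle): candle=1 nickel=2 plank=4 sand=3 stone=1
After 15 (craft candle): candle=2 plank=4 sand=1 stone=1
After 16 (consume 1 sand): candle=2 plank=4 stone=1
After 17 (gather 1 nickel): candle=2 nickel=1 plank=4 stone=1
After 18 (gather 4 sand): candle=2 nickel=1 plank=4 sand=4 stone=1
After 19 (consume 1 stone): candle=2 nickel=1 plank=4 sand=4
After 20 (consume 3 sand): candle=2 nickel=1 plank=4 sand=1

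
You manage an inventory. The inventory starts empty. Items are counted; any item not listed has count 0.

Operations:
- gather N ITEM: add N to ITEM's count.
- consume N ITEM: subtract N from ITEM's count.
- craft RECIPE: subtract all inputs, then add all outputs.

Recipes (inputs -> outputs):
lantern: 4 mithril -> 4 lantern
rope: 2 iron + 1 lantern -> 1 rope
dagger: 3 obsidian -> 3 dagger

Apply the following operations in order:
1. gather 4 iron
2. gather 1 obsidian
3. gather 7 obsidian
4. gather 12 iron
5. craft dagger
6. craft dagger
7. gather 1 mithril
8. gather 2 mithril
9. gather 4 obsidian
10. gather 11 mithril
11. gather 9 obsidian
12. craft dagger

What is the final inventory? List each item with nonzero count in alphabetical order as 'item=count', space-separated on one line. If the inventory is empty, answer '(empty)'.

After 1 (gather 4 iron): iron=4
After 2 (gather 1 obsidian): iron=4 obsidian=1
After 3 (gather 7 obsidian): iron=4 obsidian=8
After 4 (gather 12 iron): iron=16 obsidian=8
After 5 (craft dagger): dagger=3 iron=16 obsidian=5
After 6 (craft dagger): dagger=6 iron=16 obsidian=2
After 7 (gather 1 mithril): dagger=6 iron=16 mithril=1 obsidian=2
After 8 (gather 2 mithril): dagger=6 iron=16 mithril=3 obsidian=2
After 9 (gather 4 obsidian): dagger=6 iron=16 mithril=3 obsidian=6
After 10 (gather 11 mithril): dagger=6 iron=16 mithril=14 obsidian=6
After 11 (gather 9 obsidian): dagger=6 iron=16 mithril=14 obsidian=15
After 12 (craft dagger): dagger=9 iron=16 mithril=14 obsidian=12

Answer: dagger=9 iron=16 mithril=14 obsidian=12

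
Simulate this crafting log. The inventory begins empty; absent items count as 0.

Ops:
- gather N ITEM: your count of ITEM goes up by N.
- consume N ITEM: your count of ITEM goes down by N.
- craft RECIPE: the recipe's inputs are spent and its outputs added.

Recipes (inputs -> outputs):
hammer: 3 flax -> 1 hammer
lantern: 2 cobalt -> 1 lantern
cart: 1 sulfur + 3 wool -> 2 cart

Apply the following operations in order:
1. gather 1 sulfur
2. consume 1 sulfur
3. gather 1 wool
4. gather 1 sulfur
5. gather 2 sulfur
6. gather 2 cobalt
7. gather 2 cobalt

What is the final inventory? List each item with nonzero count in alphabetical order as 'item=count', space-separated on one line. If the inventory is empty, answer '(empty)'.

After 1 (gather 1 sulfur): sulfur=1
After 2 (consume 1 sulfur): (empty)
After 3 (gather 1 wool): wool=1
After 4 (gather 1 sulfur): sulfur=1 wool=1
After 5 (gather 2 sulfur): sulfur=3 wool=1
After 6 (gather 2 cobalt): cobalt=2 sulfur=3 wool=1
After 7 (gather 2 cobalt): cobalt=4 sulfur=3 wool=1

Answer: cobalt=4 sulfur=3 wool=1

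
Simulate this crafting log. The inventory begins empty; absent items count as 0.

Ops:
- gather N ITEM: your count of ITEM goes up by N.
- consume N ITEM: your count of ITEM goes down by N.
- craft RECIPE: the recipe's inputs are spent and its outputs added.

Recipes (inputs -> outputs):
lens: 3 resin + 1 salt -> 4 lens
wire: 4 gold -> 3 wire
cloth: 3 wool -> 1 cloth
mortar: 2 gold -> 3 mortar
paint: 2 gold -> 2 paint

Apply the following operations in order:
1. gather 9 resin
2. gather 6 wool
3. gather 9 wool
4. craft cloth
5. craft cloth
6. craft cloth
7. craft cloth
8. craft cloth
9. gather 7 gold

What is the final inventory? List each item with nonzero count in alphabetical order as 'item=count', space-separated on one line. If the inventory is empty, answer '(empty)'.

After 1 (gather 9 resin): resin=9
After 2 (gather 6 wool): resin=9 wool=6
After 3 (gather 9 wool): resin=9 wool=15
After 4 (craft cloth): cloth=1 resin=9 wool=12
After 5 (craft cloth): cloth=2 resin=9 wool=9
After 6 (craft cloth): cloth=3 resin=9 wool=6
After 7 (craft cloth): cloth=4 resin=9 wool=3
After 8 (craft cloth): cloth=5 resin=9
After 9 (gather 7 gold): cloth=5 gold=7 resin=9

Answer: cloth=5 gold=7 resin=9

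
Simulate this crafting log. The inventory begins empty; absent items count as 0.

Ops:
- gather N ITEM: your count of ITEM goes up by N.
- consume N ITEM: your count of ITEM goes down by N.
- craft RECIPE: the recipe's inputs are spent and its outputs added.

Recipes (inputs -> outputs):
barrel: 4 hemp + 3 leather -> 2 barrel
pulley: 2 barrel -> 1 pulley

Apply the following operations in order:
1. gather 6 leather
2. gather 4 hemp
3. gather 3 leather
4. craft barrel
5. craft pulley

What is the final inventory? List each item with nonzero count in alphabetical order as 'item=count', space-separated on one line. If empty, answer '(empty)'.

After 1 (gather 6 leather): leather=6
After 2 (gather 4 hemp): hemp=4 leather=6
After 3 (gather 3 leather): hemp=4 leather=9
After 4 (craft barrel): barrel=2 leather=6
After 5 (craft pulley): leather=6 pulley=1

Answer: leather=6 pulley=1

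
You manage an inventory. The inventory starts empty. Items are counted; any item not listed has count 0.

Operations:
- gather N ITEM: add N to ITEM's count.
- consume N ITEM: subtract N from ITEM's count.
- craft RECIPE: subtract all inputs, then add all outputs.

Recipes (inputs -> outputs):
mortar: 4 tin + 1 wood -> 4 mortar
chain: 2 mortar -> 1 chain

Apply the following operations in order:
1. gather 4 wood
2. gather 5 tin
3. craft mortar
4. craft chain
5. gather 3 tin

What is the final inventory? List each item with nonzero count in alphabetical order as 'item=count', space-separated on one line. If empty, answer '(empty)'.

After 1 (gather 4 wood): wood=4
After 2 (gather 5 tin): tin=5 wood=4
After 3 (craft mortar): mortar=4 tin=1 wood=3
After 4 (craft chain): chain=1 mortar=2 tin=1 wood=3
After 5 (gather 3 tin): chain=1 mortar=2 tin=4 wood=3

Answer: chain=1 mortar=2 tin=4 wood=3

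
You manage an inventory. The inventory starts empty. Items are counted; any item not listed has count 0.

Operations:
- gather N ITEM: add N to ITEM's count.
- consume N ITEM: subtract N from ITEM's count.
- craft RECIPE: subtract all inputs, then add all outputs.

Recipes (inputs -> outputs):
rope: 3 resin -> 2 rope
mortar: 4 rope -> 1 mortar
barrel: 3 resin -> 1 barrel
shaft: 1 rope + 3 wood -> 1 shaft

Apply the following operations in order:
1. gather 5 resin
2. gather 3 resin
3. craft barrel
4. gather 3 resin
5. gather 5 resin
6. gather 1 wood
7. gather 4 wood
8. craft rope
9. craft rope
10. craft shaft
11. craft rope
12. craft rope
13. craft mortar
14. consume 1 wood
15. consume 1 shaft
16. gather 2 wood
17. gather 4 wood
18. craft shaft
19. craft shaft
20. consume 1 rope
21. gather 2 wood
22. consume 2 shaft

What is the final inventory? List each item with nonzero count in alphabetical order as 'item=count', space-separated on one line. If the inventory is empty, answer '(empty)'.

Answer: barrel=1 mortar=1 resin=1 wood=3

Derivation:
After 1 (gather 5 resin): resin=5
After 2 (gather 3 resin): resin=8
After 3 (craft barrel): barrel=1 resin=5
After 4 (gather 3 resin): barrel=1 resin=8
After 5 (gather 5 resin): barrel=1 resin=13
After 6 (gather 1 wood): barrel=1 resin=13 wood=1
After 7 (gather 4 wood): barrel=1 resin=13 wood=5
After 8 (craft rope): barrel=1 resin=10 rope=2 wood=5
After 9 (craft rope): barrel=1 resin=7 rope=4 wood=5
After 10 (craft shaft): barrel=1 resin=7 rope=3 shaft=1 wood=2
After 11 (craft rope): barrel=1 resin=4 rope=5 shaft=1 wood=2
After 12 (craft rope): barrel=1 resin=1 rope=7 shaft=1 wood=2
After 13 (craft mortar): barrel=1 mortar=1 resin=1 rope=3 shaft=1 wood=2
After 14 (consume 1 wood): barrel=1 mortar=1 resin=1 rope=3 shaft=1 wood=1
After 15 (consume 1 shaft): barrel=1 mortar=1 resin=1 rope=3 wood=1
After 16 (gather 2 wood): barrel=1 mortar=1 resin=1 rope=3 wood=3
After 17 (gather 4 wood): barrel=1 mortar=1 resin=1 rope=3 wood=7
After 18 (craft shaft): barrel=1 mortar=1 resin=1 rope=2 shaft=1 wood=4
After 19 (craft shaft): barrel=1 mortar=1 resin=1 rope=1 shaft=2 wood=1
After 20 (consume 1 rope): barrel=1 mortar=1 resin=1 shaft=2 wood=1
After 21 (gather 2 wood): barrel=1 mortar=1 resin=1 shaft=2 wood=3
After 22 (consume 2 shaft): barrel=1 mortar=1 resin=1 wood=3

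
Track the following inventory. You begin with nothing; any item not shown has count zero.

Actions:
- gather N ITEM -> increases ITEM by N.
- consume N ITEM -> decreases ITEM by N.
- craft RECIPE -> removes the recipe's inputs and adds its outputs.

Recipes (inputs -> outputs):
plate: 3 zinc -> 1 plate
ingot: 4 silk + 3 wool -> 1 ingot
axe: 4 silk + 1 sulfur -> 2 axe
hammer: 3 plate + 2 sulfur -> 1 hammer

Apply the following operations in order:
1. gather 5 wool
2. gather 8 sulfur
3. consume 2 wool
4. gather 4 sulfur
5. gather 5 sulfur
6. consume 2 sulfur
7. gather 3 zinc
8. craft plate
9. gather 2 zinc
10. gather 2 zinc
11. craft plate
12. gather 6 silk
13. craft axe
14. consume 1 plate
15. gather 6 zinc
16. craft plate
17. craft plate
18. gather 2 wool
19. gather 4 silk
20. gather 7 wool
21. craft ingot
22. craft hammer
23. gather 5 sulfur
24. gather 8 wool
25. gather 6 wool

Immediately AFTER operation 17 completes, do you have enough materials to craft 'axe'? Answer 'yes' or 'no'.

Answer: no

Derivation:
After 1 (gather 5 wool): wool=5
After 2 (gather 8 sulfur): sulfur=8 wool=5
After 3 (consume 2 wool): sulfur=8 wool=3
After 4 (gather 4 sulfur): sulfur=12 wool=3
After 5 (gather 5 sulfur): sulfur=17 wool=3
After 6 (consume 2 sulfur): sulfur=15 wool=3
After 7 (gather 3 zinc): sulfur=15 wool=3 zinc=3
After 8 (craft plate): plate=1 sulfur=15 wool=3
After 9 (gather 2 zinc): plate=1 sulfur=15 wool=3 zinc=2
After 10 (gather 2 zinc): plate=1 sulfur=15 wool=3 zinc=4
After 11 (craft plate): plate=2 sulfur=15 wool=3 zinc=1
After 12 (gather 6 silk): plate=2 silk=6 sulfur=15 wool=3 zinc=1
After 13 (craft axe): axe=2 plate=2 silk=2 sulfur=14 wool=3 zinc=1
After 14 (consume 1 plate): axe=2 plate=1 silk=2 sulfur=14 wool=3 zinc=1
After 15 (gather 6 zinc): axe=2 plate=1 silk=2 sulfur=14 wool=3 zinc=7
After 16 (craft plate): axe=2 plate=2 silk=2 sulfur=14 wool=3 zinc=4
After 17 (craft plate): axe=2 plate=3 silk=2 sulfur=14 wool=3 zinc=1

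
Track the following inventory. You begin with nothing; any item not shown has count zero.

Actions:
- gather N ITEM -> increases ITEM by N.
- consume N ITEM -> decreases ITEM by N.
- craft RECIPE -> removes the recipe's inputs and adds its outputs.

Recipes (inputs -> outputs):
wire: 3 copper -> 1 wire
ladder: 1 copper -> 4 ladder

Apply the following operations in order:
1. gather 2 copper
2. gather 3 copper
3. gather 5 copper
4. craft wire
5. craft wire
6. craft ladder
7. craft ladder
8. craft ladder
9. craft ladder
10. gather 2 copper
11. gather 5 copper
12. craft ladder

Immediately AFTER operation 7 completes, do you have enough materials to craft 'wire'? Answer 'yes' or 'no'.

Answer: no

Derivation:
After 1 (gather 2 copper): copper=2
After 2 (gather 3 copper): copper=5
After 3 (gather 5 copper): copper=10
After 4 (craft wire): copper=7 wire=1
After 5 (craft wire): copper=4 wire=2
After 6 (craft ladder): copper=3 ladder=4 wire=2
After 7 (craft ladder): copper=2 ladder=8 wire=2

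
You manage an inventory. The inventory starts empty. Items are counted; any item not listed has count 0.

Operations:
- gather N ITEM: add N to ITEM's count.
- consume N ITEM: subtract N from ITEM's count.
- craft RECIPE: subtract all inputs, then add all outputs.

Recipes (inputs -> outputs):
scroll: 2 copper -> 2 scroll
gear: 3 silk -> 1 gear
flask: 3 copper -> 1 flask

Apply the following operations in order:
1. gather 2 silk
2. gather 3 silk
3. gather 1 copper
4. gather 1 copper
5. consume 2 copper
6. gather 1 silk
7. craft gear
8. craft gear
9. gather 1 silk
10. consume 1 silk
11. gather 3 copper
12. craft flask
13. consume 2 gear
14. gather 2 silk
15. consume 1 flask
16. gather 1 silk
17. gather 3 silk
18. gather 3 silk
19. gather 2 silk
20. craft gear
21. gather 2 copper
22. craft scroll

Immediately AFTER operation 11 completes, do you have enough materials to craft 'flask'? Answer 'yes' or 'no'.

Answer: yes

Derivation:
After 1 (gather 2 silk): silk=2
After 2 (gather 3 silk): silk=5
After 3 (gather 1 copper): copper=1 silk=5
After 4 (gather 1 copper): copper=2 silk=5
After 5 (consume 2 copper): silk=5
After 6 (gather 1 silk): silk=6
After 7 (craft gear): gear=1 silk=3
After 8 (craft gear): gear=2
After 9 (gather 1 silk): gear=2 silk=1
After 10 (consume 1 silk): gear=2
After 11 (gather 3 copper): copper=3 gear=2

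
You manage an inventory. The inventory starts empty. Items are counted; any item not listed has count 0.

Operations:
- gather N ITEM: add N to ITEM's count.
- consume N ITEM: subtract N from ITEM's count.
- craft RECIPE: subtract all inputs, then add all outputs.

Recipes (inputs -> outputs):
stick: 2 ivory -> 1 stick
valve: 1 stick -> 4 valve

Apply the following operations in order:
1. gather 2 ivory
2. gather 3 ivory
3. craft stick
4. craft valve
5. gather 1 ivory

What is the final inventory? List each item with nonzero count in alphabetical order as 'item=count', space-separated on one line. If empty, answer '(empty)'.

After 1 (gather 2 ivory): ivory=2
After 2 (gather 3 ivory): ivory=5
After 3 (craft stick): ivory=3 stick=1
After 4 (craft valve): ivory=3 valve=4
After 5 (gather 1 ivory): ivory=4 valve=4

Answer: ivory=4 valve=4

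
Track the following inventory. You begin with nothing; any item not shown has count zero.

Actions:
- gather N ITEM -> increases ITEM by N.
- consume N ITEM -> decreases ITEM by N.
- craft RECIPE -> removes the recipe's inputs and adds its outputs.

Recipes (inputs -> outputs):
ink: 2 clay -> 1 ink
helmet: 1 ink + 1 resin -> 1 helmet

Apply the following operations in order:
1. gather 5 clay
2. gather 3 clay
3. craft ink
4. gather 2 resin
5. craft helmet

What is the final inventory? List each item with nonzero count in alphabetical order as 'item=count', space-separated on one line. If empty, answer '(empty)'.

Answer: clay=6 helmet=1 resin=1

Derivation:
After 1 (gather 5 clay): clay=5
After 2 (gather 3 clay): clay=8
After 3 (craft ink): clay=6 ink=1
After 4 (gather 2 resin): clay=6 ink=1 resin=2
After 5 (craft helmet): clay=6 helmet=1 resin=1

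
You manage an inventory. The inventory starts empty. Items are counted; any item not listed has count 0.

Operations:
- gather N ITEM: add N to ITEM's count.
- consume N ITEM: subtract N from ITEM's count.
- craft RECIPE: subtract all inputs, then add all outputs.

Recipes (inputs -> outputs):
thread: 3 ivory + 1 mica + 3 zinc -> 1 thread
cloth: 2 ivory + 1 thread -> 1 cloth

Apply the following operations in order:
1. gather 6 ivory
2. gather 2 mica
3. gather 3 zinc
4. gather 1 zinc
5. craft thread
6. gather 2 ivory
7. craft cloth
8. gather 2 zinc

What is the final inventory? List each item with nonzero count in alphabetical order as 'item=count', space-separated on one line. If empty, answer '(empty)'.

After 1 (gather 6 ivory): ivory=6
After 2 (gather 2 mica): ivory=6 mica=2
After 3 (gather 3 zinc): ivory=6 mica=2 zinc=3
After 4 (gather 1 zinc): ivory=6 mica=2 zinc=4
After 5 (craft thread): ivory=3 mica=1 thread=1 zinc=1
After 6 (gather 2 ivory): ivory=5 mica=1 thread=1 zinc=1
After 7 (craft cloth): cloth=1 ivory=3 mica=1 zinc=1
After 8 (gather 2 zinc): cloth=1 ivory=3 mica=1 zinc=3

Answer: cloth=1 ivory=3 mica=1 zinc=3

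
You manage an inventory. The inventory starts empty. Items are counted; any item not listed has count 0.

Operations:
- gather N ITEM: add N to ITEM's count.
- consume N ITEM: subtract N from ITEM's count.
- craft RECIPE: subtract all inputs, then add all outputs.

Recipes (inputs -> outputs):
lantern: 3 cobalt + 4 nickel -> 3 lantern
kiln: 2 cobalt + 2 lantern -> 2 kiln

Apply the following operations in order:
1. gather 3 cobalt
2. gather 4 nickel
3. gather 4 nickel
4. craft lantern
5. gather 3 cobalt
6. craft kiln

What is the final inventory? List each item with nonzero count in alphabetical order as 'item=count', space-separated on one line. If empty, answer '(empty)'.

After 1 (gather 3 cobalt): cobalt=3
After 2 (gather 4 nickel): cobalt=3 nickel=4
After 3 (gather 4 nickel): cobalt=3 nickel=8
After 4 (craft lantern): lantern=3 nickel=4
After 5 (gather 3 cobalt): cobalt=3 lantern=3 nickel=4
After 6 (craft kiln): cobalt=1 kiln=2 lantern=1 nickel=4

Answer: cobalt=1 kiln=2 lantern=1 nickel=4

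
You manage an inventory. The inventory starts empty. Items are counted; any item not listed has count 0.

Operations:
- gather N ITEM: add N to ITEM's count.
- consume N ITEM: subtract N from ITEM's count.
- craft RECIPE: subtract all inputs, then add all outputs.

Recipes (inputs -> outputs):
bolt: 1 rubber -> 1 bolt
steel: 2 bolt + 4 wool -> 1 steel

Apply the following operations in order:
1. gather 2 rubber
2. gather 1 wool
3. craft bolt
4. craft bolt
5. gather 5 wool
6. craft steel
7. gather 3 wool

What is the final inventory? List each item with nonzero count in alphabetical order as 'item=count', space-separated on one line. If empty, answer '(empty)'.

After 1 (gather 2 rubber): rubber=2
After 2 (gather 1 wool): rubber=2 wool=1
After 3 (craft bolt): bolt=1 rubber=1 wool=1
After 4 (craft bolt): bolt=2 wool=1
After 5 (gather 5 wool): bolt=2 wool=6
After 6 (craft steel): steel=1 wool=2
After 7 (gather 3 wool): steel=1 wool=5

Answer: steel=1 wool=5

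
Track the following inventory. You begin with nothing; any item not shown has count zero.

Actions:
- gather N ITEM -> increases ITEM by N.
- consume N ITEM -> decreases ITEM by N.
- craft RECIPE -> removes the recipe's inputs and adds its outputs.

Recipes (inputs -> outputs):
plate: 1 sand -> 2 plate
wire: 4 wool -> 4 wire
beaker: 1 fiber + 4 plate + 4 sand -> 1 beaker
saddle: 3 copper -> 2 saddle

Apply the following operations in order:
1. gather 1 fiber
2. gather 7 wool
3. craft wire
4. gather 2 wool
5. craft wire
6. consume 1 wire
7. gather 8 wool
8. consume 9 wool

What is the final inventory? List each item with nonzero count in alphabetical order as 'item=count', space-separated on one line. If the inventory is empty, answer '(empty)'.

Answer: fiber=1 wire=7

Derivation:
After 1 (gather 1 fiber): fiber=1
After 2 (gather 7 wool): fiber=1 wool=7
After 3 (craft wire): fiber=1 wire=4 wool=3
After 4 (gather 2 wool): fiber=1 wire=4 wool=5
After 5 (craft wire): fiber=1 wire=8 wool=1
After 6 (consume 1 wire): fiber=1 wire=7 wool=1
After 7 (gather 8 wool): fiber=1 wire=7 wool=9
After 8 (consume 9 wool): fiber=1 wire=7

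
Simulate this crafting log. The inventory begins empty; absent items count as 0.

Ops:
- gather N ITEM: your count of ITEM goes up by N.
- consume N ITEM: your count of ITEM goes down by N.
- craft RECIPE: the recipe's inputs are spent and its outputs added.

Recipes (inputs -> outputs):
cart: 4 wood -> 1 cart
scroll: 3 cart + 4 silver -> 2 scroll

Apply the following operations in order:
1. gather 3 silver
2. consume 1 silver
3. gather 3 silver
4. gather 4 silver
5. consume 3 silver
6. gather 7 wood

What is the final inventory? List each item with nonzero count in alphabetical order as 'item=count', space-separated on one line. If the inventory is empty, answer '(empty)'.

After 1 (gather 3 silver): silver=3
After 2 (consume 1 silver): silver=2
After 3 (gather 3 silver): silver=5
After 4 (gather 4 silver): silver=9
After 5 (consume 3 silver): silver=6
After 6 (gather 7 wood): silver=6 wood=7

Answer: silver=6 wood=7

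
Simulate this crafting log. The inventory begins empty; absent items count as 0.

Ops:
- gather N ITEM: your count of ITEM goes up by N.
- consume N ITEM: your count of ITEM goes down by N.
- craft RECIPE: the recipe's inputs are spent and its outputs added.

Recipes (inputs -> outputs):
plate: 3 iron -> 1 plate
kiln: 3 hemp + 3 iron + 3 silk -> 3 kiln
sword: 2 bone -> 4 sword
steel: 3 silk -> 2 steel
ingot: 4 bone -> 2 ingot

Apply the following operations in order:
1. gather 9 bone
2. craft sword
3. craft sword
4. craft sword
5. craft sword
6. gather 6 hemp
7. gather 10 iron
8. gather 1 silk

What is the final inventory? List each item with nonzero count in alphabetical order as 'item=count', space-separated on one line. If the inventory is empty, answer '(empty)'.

After 1 (gather 9 bone): bone=9
After 2 (craft sword): bone=7 sword=4
After 3 (craft sword): bone=5 sword=8
After 4 (craft sword): bone=3 sword=12
After 5 (craft sword): bone=1 sword=16
After 6 (gather 6 hemp): bone=1 hemp=6 sword=16
After 7 (gather 10 iron): bone=1 hemp=6 iron=10 sword=16
After 8 (gather 1 silk): bone=1 hemp=6 iron=10 silk=1 sword=16

Answer: bone=1 hemp=6 iron=10 silk=1 sword=16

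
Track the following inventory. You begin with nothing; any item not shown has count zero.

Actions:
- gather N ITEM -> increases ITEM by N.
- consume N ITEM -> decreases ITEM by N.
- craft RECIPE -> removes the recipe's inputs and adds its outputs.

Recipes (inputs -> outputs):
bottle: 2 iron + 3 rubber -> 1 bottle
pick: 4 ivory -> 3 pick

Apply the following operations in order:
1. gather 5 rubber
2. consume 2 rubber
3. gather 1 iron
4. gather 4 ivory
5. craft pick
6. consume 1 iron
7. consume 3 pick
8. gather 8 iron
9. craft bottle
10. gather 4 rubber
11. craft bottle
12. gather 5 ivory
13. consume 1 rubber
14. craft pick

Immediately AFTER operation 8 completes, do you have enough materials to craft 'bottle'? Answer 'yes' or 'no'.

After 1 (gather 5 rubber): rubber=5
After 2 (consume 2 rubber): rubber=3
After 3 (gather 1 iron): iron=1 rubber=3
After 4 (gather 4 ivory): iron=1 ivory=4 rubber=3
After 5 (craft pick): iron=1 pick=3 rubber=3
After 6 (consume 1 iron): pick=3 rubber=3
After 7 (consume 3 pick): rubber=3
After 8 (gather 8 iron): iron=8 rubber=3

Answer: yes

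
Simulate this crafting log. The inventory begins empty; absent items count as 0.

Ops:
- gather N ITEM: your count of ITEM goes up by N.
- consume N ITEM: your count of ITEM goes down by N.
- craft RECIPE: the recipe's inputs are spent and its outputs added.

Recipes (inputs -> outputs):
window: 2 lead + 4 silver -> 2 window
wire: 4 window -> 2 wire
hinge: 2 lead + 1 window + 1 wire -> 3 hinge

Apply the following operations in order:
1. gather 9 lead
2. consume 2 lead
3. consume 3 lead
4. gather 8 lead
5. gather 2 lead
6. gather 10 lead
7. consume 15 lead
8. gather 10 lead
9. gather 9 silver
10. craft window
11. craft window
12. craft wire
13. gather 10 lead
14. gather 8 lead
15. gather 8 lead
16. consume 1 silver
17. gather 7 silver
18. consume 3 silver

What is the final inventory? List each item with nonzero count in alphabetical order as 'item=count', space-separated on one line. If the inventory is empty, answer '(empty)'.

After 1 (gather 9 lead): lead=9
After 2 (consume 2 lead): lead=7
After 3 (consume 3 lead): lead=4
After 4 (gather 8 lead): lead=12
After 5 (gather 2 lead): lead=14
After 6 (gather 10 lead): lead=24
After 7 (consume 15 lead): lead=9
After 8 (gather 10 lead): lead=19
After 9 (gather 9 silver): lead=19 silver=9
After 10 (craft window): lead=17 silver=5 window=2
After 11 (craft window): lead=15 silver=1 window=4
After 12 (craft wire): lead=15 silver=1 wire=2
After 13 (gather 10 lead): lead=25 silver=1 wire=2
After 14 (gather 8 lead): lead=33 silver=1 wire=2
After 15 (gather 8 lead): lead=41 silver=1 wire=2
After 16 (consume 1 silver): lead=41 wire=2
After 17 (gather 7 silver): lead=41 silver=7 wire=2
After 18 (consume 3 silver): lead=41 silver=4 wire=2

Answer: lead=41 silver=4 wire=2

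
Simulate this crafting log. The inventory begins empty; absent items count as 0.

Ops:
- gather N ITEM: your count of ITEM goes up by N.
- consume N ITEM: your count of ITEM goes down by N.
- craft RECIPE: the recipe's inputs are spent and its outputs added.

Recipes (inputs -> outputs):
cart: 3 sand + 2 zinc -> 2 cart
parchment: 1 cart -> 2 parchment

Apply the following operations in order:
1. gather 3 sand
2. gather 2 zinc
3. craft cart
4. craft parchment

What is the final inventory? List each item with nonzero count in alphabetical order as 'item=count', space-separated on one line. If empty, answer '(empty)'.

Answer: cart=1 parchment=2

Derivation:
After 1 (gather 3 sand): sand=3
After 2 (gather 2 zinc): sand=3 zinc=2
After 3 (craft cart): cart=2
After 4 (craft parchment): cart=1 parchment=2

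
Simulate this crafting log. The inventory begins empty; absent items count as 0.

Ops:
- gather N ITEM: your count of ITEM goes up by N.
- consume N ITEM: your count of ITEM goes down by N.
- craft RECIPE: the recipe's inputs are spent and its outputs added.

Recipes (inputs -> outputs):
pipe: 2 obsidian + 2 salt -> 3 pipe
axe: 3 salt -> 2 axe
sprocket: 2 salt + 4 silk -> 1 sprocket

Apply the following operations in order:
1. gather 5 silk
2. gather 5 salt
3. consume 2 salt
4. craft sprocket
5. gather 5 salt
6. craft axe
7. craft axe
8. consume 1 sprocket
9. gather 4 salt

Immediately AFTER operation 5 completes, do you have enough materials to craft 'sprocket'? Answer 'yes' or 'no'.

After 1 (gather 5 silk): silk=5
After 2 (gather 5 salt): salt=5 silk=5
After 3 (consume 2 salt): salt=3 silk=5
After 4 (craft sprocket): salt=1 silk=1 sprocket=1
After 5 (gather 5 salt): salt=6 silk=1 sprocket=1

Answer: no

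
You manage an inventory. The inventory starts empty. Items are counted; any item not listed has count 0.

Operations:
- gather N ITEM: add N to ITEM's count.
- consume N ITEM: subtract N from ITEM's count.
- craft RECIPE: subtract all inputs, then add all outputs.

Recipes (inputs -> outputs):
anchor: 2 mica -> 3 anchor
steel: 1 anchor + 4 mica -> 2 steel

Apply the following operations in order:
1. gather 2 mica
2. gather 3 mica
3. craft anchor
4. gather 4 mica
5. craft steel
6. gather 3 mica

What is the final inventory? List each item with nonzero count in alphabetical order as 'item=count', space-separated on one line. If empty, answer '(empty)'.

After 1 (gather 2 mica): mica=2
After 2 (gather 3 mica): mica=5
After 3 (craft anchor): anchor=3 mica=3
After 4 (gather 4 mica): anchor=3 mica=7
After 5 (craft steel): anchor=2 mica=3 steel=2
After 6 (gather 3 mica): anchor=2 mica=6 steel=2

Answer: anchor=2 mica=6 steel=2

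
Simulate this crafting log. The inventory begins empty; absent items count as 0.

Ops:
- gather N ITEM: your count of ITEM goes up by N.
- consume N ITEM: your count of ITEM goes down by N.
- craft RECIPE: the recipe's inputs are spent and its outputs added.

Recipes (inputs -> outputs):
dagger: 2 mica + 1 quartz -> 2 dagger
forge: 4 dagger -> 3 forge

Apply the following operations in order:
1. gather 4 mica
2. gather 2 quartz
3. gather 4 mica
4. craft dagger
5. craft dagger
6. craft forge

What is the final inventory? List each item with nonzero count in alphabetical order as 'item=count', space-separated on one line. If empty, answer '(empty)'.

Answer: forge=3 mica=4

Derivation:
After 1 (gather 4 mica): mica=4
After 2 (gather 2 quartz): mica=4 quartz=2
After 3 (gather 4 mica): mica=8 quartz=2
After 4 (craft dagger): dagger=2 mica=6 quartz=1
After 5 (craft dagger): dagger=4 mica=4
After 6 (craft forge): forge=3 mica=4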